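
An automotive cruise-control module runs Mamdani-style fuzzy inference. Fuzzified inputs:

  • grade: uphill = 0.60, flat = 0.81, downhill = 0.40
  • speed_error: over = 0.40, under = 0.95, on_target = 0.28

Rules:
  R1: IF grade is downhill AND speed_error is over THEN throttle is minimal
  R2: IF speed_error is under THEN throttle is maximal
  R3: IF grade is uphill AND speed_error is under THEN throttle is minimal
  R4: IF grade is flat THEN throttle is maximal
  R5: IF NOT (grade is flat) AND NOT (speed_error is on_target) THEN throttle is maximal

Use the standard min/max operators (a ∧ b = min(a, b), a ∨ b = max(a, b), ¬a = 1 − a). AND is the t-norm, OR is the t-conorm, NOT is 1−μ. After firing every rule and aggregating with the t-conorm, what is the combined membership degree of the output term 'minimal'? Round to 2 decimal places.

R1: downhill=0.40, over=0.40; AND[min(a, b)] → w = 0.40
R2: under=0.95 → w = 0.95
R3: uphill=0.60, under=0.95; AND[min(a, b)] → w = 0.60
R4: flat=0.81 → w = 0.81
R5: ¬flat=1−0.81=0.19, ¬on_target=1−0.28=0.72; AND[min(a, b)] → w = 0.19
Rules with consequent 'minimal': {R1, R3} → strengths 0.40, 0.60
Aggregate via t-conorm [max(a, b)]: 0.60

0.60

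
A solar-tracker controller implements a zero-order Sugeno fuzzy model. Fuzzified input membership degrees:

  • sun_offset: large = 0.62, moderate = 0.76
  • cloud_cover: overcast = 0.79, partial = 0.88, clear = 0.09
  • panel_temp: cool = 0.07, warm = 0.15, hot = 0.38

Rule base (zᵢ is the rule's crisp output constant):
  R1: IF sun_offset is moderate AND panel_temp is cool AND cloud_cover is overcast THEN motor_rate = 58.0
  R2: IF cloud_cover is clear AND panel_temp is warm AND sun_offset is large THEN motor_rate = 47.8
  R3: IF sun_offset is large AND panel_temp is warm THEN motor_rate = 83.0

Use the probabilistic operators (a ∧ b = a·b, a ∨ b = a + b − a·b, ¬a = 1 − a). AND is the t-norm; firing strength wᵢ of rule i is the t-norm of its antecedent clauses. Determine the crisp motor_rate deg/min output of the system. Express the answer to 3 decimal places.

R1 (z=58.0): moderate=0.76, cool=0.07, overcast=0.79; AND[a·b] → w = 0.0420
R2 (z=47.8): clear=0.09, warm=0.15, large=0.62; AND[a·b] → w = 0.0084
R3 (z=83.0): large=0.62, warm=0.15; AND[a·b] → w = 0.0930
Weighted average = (0.0420·58.0 + 0.0084·47.8 + 0.0930·83.0) / (0.0420 + 0.0084 + 0.0930)
  = 10.5567 / 0.1434 = 73.618

73.618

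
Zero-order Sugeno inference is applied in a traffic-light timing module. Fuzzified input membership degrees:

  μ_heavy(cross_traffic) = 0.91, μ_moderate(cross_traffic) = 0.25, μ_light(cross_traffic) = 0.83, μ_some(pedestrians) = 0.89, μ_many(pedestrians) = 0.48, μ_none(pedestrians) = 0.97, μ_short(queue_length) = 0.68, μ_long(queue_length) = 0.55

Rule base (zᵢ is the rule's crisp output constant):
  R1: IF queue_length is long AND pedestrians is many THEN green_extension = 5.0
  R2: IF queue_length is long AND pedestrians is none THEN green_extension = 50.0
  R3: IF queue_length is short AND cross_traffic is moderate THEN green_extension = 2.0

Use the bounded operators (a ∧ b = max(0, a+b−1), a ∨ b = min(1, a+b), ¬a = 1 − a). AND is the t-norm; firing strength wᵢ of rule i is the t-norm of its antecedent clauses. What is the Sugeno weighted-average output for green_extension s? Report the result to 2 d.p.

R1 (z=5.0): long=0.55, many=0.48; AND[max(0, a+b−1)] → w = 0.03
R2 (z=50.0): long=0.55, none=0.97; AND[max(0, a+b−1)] → w = 0.52
R3 (z=2.0): short=0.68, moderate=0.25; AND[max(0, a+b−1)] → w = 0.00
Weighted average = (0.03·5.0 + 0.52·50.0 + 0.00·2.0) / (0.03 + 0.52 + 0.00)
  = 26.1500 / 0.5500 = 47.55

47.55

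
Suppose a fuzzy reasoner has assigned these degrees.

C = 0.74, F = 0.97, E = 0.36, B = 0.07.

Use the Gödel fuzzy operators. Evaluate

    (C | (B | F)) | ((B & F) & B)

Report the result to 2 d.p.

B | F = max(a, b) on (0.07, 0.97) = 0.97
C | (B | F) = max(a, b) on (0.74, 0.97) = 0.97
B & F = min(a, b) on (0.07, 0.97) = 0.07
(B & F) & B = min(a, b) on (0.07, 0.07) = 0.07
(C | (B | F)) | ((B & F) & B) = max(a, b) on (0.97, 0.07) = 0.97

0.97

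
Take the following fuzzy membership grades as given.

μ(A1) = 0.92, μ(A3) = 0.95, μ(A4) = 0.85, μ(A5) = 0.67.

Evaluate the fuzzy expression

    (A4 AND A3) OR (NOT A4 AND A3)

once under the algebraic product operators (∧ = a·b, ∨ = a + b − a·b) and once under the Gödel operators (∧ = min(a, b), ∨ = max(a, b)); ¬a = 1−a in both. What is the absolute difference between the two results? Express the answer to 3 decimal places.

Under algebraic product:
  A4 AND A3 = a·b on (0.8500, 0.9500) = 0.8075
  NOT A4 = 1 − 0.8500 = 0.1500
  NOT A4 AND A3 = a·b on (0.1500, 0.9500) = 0.1425
  (A4 AND A3) OR (NOT A4 AND A3) = a + b − a·b on (0.8075, 0.1425) = 0.8349
  → value = 0.8349
Under Gödel:
  A4 AND A3 = min(a, b) on (0.85, 0.95) = 0.85
  NOT A4 = 1 − 0.85 = 0.15
  NOT A4 AND A3 = min(a, b) on (0.15, 0.95) = 0.15
  (A4 AND A3) OR (NOT A4 AND A3) = max(a, b) on (0.85, 0.15) = 0.85
  → value = 0.8500
|0.8349 − 0.8500| = 0.015

0.015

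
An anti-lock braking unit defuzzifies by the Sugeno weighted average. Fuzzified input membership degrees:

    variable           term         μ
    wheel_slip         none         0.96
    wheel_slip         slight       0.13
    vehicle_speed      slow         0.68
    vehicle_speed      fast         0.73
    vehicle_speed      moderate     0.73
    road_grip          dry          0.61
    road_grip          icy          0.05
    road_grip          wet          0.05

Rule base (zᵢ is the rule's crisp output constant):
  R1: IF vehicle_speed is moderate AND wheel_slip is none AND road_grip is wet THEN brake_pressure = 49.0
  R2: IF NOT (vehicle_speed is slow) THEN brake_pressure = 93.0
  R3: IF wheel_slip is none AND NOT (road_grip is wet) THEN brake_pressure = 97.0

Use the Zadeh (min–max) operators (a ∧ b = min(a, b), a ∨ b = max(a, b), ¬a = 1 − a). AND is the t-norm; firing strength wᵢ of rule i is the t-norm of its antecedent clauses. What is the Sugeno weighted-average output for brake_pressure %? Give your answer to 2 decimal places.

94.21

R1 (z=49.0): moderate=0.73, none=0.96, wet=0.05; AND[min(a, b)] → w = 0.05
R2 (z=93.0): ¬slow=1−0.68=0.32 → w = 0.32
R3 (z=97.0): none=0.96, ¬wet=1−0.05=0.95; AND[min(a, b)] → w = 0.95
Weighted average = (0.05·49.0 + 0.32·93.0 + 0.95·97.0) / (0.05 + 0.32 + 0.95)
  = 124.3600 / 1.3200 = 94.21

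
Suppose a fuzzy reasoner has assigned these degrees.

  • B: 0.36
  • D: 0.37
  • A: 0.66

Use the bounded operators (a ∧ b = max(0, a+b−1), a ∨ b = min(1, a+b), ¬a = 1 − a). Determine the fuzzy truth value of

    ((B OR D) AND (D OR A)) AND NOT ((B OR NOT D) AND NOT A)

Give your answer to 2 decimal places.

0.40

B OR D = min(1, a+b) on (0.36, 0.37) = 0.73
D OR A = min(1, a+b) on (0.37, 0.66) = 1.00
(B OR D) AND (D OR A) = max(0, a+b−1) on (0.73, 1.00) = 0.73
NOT D = 1 − 0.37 = 0.63
B OR NOT D = min(1, a+b) on (0.36, 0.63) = 0.99
NOT A = 1 − 0.66 = 0.34
(B OR NOT D) AND NOT A = max(0, a+b−1) on (0.99, 0.34) = 0.33
NOT ((B OR NOT D) AND NOT A) = 1 − 0.33 = 0.67
((B OR D) AND (D OR A)) AND NOT ((B OR NOT D) AND NOT A) = max(0, a+b−1) on (0.73, 0.67) = 0.40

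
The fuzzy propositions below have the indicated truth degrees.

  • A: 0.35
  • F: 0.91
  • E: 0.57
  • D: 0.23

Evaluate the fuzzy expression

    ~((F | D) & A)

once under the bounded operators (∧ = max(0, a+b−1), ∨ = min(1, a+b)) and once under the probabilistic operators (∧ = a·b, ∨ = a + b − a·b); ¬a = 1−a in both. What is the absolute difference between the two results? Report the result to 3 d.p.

Under bounded:
  F | D = min(1, a+b) on (0.91, 0.23) = 1.00
  (F | D) & A = max(0, a+b−1) on (1.00, 0.35) = 0.35
  ~((F | D) & A) = 1 − 0.35 = 0.65
  → value = 0.6500
Under probabilistic:
  F | D = a + b − a·b on (0.9100, 0.2300) = 0.9307
  (F | D) & A = a·b on (0.9307, 0.3500) = 0.3257
  ~((F | D) & A) = 1 − 0.3257 = 0.6743
  → value = 0.6743
|0.6500 − 0.6743| = 0.024

0.024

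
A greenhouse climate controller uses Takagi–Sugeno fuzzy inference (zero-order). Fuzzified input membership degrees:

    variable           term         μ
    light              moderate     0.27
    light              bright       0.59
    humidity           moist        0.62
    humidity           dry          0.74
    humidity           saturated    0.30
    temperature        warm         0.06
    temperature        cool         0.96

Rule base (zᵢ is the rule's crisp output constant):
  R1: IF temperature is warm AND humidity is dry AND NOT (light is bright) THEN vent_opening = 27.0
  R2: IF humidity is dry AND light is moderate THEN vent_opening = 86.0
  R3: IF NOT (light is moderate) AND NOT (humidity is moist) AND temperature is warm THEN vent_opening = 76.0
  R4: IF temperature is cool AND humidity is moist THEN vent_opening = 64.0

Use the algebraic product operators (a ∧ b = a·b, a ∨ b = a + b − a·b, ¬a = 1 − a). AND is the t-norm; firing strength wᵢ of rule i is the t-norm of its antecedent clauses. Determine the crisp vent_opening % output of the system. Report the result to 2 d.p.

68.73

R1 (z=27.0): warm=0.06, dry=0.74, ¬bright=1−0.59=0.41; AND[a·b] → w = 0.0182
R2 (z=86.0): dry=0.74, moderate=0.27; AND[a·b] → w = 0.1998
R3 (z=76.0): ¬moderate=1−0.27=0.73, ¬moist=1−0.62=0.38, warm=0.06; AND[a·b] → w = 0.0166
R4 (z=64.0): cool=0.96, moist=0.62; AND[a·b] → w = 0.5952
Weighted average = (0.0182·27.0 + 0.1998·86.0 + 0.0166·76.0 + 0.5952·64.0) / (0.0182 + 0.1998 + 0.0166 + 0.5952)
  = 57.0321 / 0.8298 = 68.73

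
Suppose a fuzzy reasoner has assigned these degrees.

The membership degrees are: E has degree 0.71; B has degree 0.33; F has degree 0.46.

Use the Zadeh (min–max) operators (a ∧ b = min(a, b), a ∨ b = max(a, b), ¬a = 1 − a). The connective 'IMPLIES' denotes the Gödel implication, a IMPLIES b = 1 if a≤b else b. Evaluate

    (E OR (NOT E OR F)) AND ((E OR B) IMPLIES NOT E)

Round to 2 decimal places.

0.29

NOT E = 1 − 0.71 = 0.29
NOT E OR F = max(a, b) on (0.29, 0.46) = 0.46
E OR (NOT E OR F) = max(a, b) on (0.71, 0.46) = 0.71
E OR B = max(a, b) on (0.71, 0.33) = 0.71
NOT E = 1 − 0.71 = 0.29
(E OR B) IMPLIES NOT E  [Gödel: 1 if a≤b else b] with a=0.71, b=0.29 → 0.29
(E OR (NOT E OR F)) AND ((E OR B) IMPLIES NOT E) = min(a, b) on (0.71, 0.29) = 0.29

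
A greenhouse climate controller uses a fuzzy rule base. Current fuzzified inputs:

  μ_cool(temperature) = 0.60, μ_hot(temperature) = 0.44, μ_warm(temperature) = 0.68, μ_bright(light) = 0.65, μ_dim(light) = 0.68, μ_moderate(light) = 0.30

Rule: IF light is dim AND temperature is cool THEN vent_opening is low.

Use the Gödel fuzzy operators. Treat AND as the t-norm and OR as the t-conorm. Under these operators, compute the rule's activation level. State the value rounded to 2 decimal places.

firing strength: dim=0.68, cool=0.60; AND[min(a, b)] → w = 0.60

0.60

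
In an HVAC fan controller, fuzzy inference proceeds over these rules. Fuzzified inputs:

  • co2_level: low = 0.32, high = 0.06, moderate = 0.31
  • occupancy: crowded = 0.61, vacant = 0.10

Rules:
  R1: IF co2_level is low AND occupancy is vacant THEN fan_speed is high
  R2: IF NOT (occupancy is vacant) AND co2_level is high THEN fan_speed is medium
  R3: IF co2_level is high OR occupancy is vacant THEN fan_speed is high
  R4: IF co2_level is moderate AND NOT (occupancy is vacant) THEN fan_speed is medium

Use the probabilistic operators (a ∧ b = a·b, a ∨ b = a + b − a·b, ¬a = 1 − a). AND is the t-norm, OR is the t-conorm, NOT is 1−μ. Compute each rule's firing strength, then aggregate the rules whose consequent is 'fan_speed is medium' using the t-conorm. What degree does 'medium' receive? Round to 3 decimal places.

R1: low=0.32, vacant=0.10; AND[a·b] → w = 0.0320
R2: ¬vacant=1−0.10=0.90, high=0.06; AND[a·b] → w = 0.0540
R3: high=0.06, vacant=0.10; OR[a + b − a·b] → w = 0.1540
R4: moderate=0.31, ¬vacant=1−0.10=0.90; AND[a·b] → w = 0.2790
Rules with consequent 'medium': {R2, R4} → strengths 0.0540, 0.2790
Aggregate via t-conorm [a + b − a·b]: 0.3179

0.318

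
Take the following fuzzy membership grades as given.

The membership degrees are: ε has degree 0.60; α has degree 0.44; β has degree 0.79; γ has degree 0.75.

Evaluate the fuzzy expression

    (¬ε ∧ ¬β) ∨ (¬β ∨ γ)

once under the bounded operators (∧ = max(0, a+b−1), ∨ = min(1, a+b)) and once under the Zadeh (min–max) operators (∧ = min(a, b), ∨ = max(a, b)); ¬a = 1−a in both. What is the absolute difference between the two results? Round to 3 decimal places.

Under bounded:
  ¬ε = 1 − 0.60 = 0.40
  ¬β = 1 − 0.79 = 0.21
  ¬ε ∧ ¬β = max(0, a+b−1) on (0.40, 0.21) = 0.00
  ¬β = 1 − 0.79 = 0.21
  ¬β ∨ γ = min(1, a+b) on (0.21, 0.75) = 0.96
  (¬ε ∧ ¬β) ∨ (¬β ∨ γ) = min(1, a+b) on (0.00, 0.96) = 0.96
  → value = 0.9600
Under Zadeh (min–max):
  ¬ε = 1 − 0.60 = 0.40
  ¬β = 1 − 0.79 = 0.21
  ¬ε ∧ ¬β = min(a, b) on (0.40, 0.21) = 0.21
  ¬β = 1 − 0.79 = 0.21
  ¬β ∨ γ = max(a, b) on (0.21, 0.75) = 0.75
  (¬ε ∧ ¬β) ∨ (¬β ∨ γ) = max(a, b) on (0.21, 0.75) = 0.75
  → value = 0.7500
|0.9600 − 0.7500| = 0.210

0.210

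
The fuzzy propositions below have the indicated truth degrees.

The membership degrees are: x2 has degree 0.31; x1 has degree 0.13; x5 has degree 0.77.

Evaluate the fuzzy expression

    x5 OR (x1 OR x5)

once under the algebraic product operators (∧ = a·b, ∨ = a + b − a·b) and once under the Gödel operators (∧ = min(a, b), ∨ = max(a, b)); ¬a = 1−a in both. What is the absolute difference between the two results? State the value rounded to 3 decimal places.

Under algebraic product:
  x1 OR x5 = a + b − a·b on (0.1300, 0.7700) = 0.7999
  x5 OR (x1 OR x5) = a + b − a·b on (0.7700, 0.7999) = 0.9540
  → value = 0.9540
Under Gödel:
  x1 OR x5 = max(a, b) on (0.13, 0.77) = 0.77
  x5 OR (x1 OR x5) = max(a, b) on (0.77, 0.77) = 0.77
  → value = 0.7700
|0.9540 − 0.7700| = 0.184

0.184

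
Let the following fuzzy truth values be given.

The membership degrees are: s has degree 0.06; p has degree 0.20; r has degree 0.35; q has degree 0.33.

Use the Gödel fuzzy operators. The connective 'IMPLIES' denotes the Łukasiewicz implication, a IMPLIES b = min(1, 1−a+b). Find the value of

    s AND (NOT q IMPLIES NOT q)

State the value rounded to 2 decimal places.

0.06

NOT q = 1 − 0.33 = 0.67
NOT q = 1 − 0.33 = 0.67
NOT q IMPLIES NOT q  [Łukasiewicz: min(1, 1−a+b)] with a=0.67, b=0.67 → 1.00
s AND (NOT q IMPLIES NOT q) = min(a, b) on (0.06, 1.00) = 0.06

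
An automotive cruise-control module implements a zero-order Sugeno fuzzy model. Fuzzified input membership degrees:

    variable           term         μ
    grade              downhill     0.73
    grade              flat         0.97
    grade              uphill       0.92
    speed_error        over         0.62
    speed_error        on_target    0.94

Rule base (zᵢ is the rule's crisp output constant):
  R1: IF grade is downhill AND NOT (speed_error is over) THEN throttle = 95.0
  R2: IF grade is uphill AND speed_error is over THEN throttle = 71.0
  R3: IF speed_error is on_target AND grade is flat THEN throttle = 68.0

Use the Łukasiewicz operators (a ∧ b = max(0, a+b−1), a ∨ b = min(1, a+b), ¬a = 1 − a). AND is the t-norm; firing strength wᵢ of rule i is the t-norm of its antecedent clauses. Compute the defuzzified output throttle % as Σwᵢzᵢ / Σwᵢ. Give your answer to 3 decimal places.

R1 (z=95.0): downhill=0.73, ¬over=1−0.62=0.38; AND[max(0, a+b−1)] → w = 0.11
R2 (z=71.0): uphill=0.92, over=0.62; AND[max(0, a+b−1)] → w = 0.54
R3 (z=68.0): on_target=0.94, flat=0.97; AND[max(0, a+b−1)] → w = 0.91
Weighted average = (0.11·95.0 + 0.54·71.0 + 0.91·68.0) / (0.11 + 0.54 + 0.91)
  = 110.6700 / 1.5600 = 70.942

70.942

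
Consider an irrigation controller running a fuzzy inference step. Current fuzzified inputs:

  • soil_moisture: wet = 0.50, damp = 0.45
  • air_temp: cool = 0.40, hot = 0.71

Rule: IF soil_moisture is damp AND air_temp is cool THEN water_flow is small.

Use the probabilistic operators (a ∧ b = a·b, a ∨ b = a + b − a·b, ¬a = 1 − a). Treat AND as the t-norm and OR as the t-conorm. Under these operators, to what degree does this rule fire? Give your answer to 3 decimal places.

firing strength: damp=0.45, cool=0.40; AND[a·b] → w = 0.1800

0.180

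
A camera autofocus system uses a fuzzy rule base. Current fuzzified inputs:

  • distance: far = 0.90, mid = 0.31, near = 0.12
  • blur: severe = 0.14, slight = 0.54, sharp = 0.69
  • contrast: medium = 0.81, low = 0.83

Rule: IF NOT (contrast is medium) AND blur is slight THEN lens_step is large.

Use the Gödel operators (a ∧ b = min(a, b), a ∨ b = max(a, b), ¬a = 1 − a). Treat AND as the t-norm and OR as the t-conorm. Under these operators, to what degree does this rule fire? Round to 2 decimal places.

0.19

firing strength: ¬medium=1−0.81=0.19, slight=0.54; AND[min(a, b)] → w = 0.19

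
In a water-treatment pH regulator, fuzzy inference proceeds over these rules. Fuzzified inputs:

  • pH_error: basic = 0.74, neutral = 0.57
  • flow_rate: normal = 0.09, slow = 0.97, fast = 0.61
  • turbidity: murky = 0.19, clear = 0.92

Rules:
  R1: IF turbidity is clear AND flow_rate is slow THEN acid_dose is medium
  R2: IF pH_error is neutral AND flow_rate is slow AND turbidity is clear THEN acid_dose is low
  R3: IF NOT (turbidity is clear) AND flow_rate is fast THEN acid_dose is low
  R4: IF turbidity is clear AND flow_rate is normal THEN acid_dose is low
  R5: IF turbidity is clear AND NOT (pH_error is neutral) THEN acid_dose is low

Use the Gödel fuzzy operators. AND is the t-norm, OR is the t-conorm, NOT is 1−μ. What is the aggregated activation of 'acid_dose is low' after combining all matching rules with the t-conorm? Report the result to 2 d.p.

0.57

R1: clear=0.92, slow=0.97; AND[min(a, b)] → w = 0.92
R2: neutral=0.57, slow=0.97, clear=0.92; AND[min(a, b)] → w = 0.57
R3: ¬clear=1−0.92=0.08, fast=0.61; AND[min(a, b)] → w = 0.08
R4: clear=0.92, normal=0.09; AND[min(a, b)] → w = 0.09
R5: clear=0.92, ¬neutral=1−0.57=0.43; AND[min(a, b)] → w = 0.43
Rules with consequent 'low': {R2, R3, R4, R5} → strengths 0.57, 0.08, 0.09, 0.43
Aggregate via t-conorm [max(a, b)]: 0.57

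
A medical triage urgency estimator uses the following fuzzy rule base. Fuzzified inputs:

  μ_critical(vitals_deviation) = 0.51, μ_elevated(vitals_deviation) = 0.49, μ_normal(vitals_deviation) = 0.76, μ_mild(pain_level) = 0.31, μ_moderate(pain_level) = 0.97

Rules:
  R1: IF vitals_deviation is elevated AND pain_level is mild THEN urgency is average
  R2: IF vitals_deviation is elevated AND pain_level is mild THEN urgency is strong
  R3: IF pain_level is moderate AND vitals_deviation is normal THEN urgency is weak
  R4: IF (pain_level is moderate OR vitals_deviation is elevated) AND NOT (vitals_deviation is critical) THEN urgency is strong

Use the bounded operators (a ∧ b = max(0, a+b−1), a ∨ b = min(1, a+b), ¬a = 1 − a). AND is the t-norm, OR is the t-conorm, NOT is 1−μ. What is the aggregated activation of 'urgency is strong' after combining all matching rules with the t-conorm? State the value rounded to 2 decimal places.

0.49

R1: elevated=0.49, mild=0.31; AND[max(0, a+b−1)] → w = 0.00
R2: elevated=0.49, mild=0.31; AND[max(0, a+b−1)] → w = 0.00
R3: moderate=0.97, normal=0.76; AND[max(0, a+b−1)] → w = 0.73
R4: (moderate=0.97 OR elevated=0.49) = 1.00; AND[max(0, a+b−1)] with ¬critical=1−0.51=0.49 → w = 0.49
Rules with consequent 'strong': {R2, R4} → strengths 0.00, 0.49
Aggregate via t-conorm [min(1, a+b)]: 0.49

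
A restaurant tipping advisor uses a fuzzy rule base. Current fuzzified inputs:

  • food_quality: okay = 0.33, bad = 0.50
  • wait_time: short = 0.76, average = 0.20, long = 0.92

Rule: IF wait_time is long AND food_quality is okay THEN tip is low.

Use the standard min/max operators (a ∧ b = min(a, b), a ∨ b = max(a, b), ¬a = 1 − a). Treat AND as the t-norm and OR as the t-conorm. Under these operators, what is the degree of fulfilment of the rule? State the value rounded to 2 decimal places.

0.33

firing strength: long=0.92, okay=0.33; AND[min(a, b)] → w = 0.33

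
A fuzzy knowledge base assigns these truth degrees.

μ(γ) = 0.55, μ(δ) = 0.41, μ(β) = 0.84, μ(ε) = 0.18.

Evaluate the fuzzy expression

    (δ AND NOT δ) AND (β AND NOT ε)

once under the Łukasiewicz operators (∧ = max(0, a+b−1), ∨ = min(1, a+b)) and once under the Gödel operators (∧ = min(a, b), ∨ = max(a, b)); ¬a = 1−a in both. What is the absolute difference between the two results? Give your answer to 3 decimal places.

Under Łukasiewicz:
  NOT δ = 1 − 0.41 = 0.59
  δ AND NOT δ = max(0, a+b−1) on (0.41, 0.59) = 0.00
  NOT ε = 1 − 0.18 = 0.82
  β AND NOT ε = max(0, a+b−1) on (0.84, 0.82) = 0.66
  (δ AND NOT δ) AND (β AND NOT ε) = max(0, a+b−1) on (0.00, 0.66) = 0.00
  → value = 0.0000
Under Gödel:
  NOT δ = 1 − 0.41 = 0.59
  δ AND NOT δ = min(a, b) on (0.41, 0.59) = 0.41
  NOT ε = 1 − 0.18 = 0.82
  β AND NOT ε = min(a, b) on (0.84, 0.82) = 0.82
  (δ AND NOT δ) AND (β AND NOT ε) = min(a, b) on (0.41, 0.82) = 0.41
  → value = 0.4100
|0.0000 − 0.4100| = 0.410

0.410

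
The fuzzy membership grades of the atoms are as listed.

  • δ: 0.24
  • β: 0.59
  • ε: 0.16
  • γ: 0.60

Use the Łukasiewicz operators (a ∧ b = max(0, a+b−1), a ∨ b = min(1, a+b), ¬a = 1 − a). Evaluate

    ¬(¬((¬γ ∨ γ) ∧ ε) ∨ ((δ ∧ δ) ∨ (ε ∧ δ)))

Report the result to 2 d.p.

¬γ = 1 − 0.60 = 0.40
¬γ ∨ γ = min(1, a+b) on (0.40, 0.60) = 1.00
(¬γ ∨ γ) ∧ ε = max(0, a+b−1) on (1.00, 0.16) = 0.16
¬((¬γ ∨ γ) ∧ ε) = 1 − 0.16 = 0.84
δ ∧ δ = max(0, a+b−1) on (0.24, 0.24) = 0.00
ε ∧ δ = max(0, a+b−1) on (0.16, 0.24) = 0.00
(δ ∧ δ) ∨ (ε ∧ δ) = min(1, a+b) on (0.00, 0.00) = 0.00
¬((¬γ ∨ γ) ∧ ε) ∨ ((δ ∧ δ) ∨ (ε ∧ δ)) = min(1, a+b) on (0.84, 0.00) = 0.84
¬(¬((¬γ ∨ γ) ∧ ε) ∨ ((δ ∧ δ) ∨ (ε ∧ δ))) = 1 − 0.84 = 0.16

0.16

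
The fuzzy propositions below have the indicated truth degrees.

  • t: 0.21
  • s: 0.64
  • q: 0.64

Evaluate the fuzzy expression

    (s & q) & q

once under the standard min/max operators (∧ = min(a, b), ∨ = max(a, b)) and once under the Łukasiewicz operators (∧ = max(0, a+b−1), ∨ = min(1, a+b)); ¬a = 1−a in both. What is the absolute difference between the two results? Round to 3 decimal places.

Under standard min/max:
  s & q = min(a, b) on (0.64, 0.64) = 0.64
  (s & q) & q = min(a, b) on (0.64, 0.64) = 0.64
  → value = 0.6400
Under Łukasiewicz:
  s & q = max(0, a+b−1) on (0.64, 0.64) = 0.28
  (s & q) & q = max(0, a+b−1) on (0.28, 0.64) = 0.00
  → value = 0.0000
|0.6400 − 0.0000| = 0.640

0.640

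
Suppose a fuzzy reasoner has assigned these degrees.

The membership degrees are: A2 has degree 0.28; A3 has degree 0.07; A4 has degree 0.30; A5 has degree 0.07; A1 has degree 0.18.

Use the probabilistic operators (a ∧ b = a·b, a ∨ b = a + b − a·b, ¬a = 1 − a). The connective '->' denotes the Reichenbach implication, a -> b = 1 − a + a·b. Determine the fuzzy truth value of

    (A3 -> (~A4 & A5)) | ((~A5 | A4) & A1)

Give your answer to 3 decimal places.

~A4 = 1 − 0.3000 = 0.7000
~A4 & A5 = a·b on (0.7000, 0.0700) = 0.0490
A3 -> (~A4 & A5)  [Reichenbach: 1 − a + a·b] with a=0.0700, b=0.0490 → 0.9334
~A5 = 1 − 0.0700 = 0.9300
~A5 | A4 = a + b − a·b on (0.9300, 0.3000) = 0.9510
(~A5 | A4) & A1 = a·b on (0.9510, 0.1800) = 0.1712
(A3 -> (~A4 & A5)) | ((~A5 | A4) & A1) = a + b − a·b on (0.9334, 0.1712) = 0.9448

0.945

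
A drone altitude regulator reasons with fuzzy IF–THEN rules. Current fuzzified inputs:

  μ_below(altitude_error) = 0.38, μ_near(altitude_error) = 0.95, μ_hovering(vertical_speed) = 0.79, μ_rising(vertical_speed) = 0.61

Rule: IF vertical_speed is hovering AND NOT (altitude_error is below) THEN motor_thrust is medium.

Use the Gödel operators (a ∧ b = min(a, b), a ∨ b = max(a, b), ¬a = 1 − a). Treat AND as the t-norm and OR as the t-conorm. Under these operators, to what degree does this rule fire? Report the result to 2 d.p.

firing strength: hovering=0.79, ¬below=1−0.38=0.62; AND[min(a, b)] → w = 0.62

0.62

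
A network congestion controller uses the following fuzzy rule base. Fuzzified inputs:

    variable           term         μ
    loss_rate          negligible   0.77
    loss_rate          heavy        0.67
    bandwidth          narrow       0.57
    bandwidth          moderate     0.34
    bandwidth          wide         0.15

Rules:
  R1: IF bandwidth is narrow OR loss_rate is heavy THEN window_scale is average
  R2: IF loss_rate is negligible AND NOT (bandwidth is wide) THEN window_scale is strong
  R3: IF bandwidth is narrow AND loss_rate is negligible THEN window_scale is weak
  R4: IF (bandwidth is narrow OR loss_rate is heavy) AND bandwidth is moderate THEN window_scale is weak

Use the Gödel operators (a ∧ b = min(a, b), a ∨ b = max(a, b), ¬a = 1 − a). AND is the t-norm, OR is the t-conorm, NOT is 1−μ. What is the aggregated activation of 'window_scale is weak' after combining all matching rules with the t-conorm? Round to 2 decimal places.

0.57

R1: narrow=0.57, heavy=0.67; OR[max(a, b)] → w = 0.67
R2: negligible=0.77, ¬wide=1−0.15=0.85; AND[min(a, b)] → w = 0.77
R3: narrow=0.57, negligible=0.77; AND[min(a, b)] → w = 0.57
R4: (narrow=0.57 OR heavy=0.67) = 0.67; AND[min(a, b)] with moderate=0.34 → w = 0.34
Rules with consequent 'weak': {R3, R4} → strengths 0.57, 0.34
Aggregate via t-conorm [max(a, b)]: 0.57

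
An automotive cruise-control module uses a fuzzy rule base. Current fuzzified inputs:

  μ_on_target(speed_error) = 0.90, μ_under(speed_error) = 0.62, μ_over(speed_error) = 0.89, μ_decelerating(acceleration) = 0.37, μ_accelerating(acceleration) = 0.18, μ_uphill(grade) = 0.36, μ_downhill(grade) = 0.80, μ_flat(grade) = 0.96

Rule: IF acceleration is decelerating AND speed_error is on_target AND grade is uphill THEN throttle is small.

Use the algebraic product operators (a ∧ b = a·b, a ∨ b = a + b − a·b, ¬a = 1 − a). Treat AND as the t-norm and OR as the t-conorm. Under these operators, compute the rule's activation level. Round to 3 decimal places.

0.120

firing strength: decelerating=0.37, on_target=0.90, uphill=0.36; AND[a·b] → w = 0.1199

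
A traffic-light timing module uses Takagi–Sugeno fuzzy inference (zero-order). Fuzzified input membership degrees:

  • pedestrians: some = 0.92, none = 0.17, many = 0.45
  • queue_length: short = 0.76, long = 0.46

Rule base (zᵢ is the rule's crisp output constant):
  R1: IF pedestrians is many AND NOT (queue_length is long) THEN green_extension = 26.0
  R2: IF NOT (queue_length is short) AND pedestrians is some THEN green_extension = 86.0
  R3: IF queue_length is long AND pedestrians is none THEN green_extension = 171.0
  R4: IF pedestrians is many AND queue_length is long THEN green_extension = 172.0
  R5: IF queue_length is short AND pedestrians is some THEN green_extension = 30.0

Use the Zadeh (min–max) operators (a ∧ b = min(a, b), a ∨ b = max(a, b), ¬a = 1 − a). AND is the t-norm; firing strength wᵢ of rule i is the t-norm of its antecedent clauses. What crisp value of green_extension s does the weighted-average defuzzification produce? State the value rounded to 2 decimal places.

78.07

R1 (z=26.0): many=0.45, ¬long=1−0.46=0.54; AND[min(a, b)] → w = 0.45
R2 (z=86.0): ¬short=1−0.76=0.24, some=0.92; AND[min(a, b)] → w = 0.24
R3 (z=171.0): long=0.46, none=0.17; AND[min(a, b)] → w = 0.17
R4 (z=172.0): many=0.45, long=0.46; AND[min(a, b)] → w = 0.45
R5 (z=30.0): short=0.76, some=0.92; AND[min(a, b)] → w = 0.76
Weighted average = (0.45·26.0 + 0.24·86.0 + 0.17·171.0 + 0.45·172.0 + 0.76·30.0) / (0.45 + 0.24 + 0.17 + 0.45 + 0.76)
  = 161.6100 / 2.0700 = 78.07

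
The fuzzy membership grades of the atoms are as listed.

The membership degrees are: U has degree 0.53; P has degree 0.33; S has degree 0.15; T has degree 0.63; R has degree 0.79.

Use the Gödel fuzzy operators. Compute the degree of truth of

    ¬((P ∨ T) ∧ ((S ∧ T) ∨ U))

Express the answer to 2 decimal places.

P ∨ T = max(a, b) on (0.33, 0.63) = 0.63
S ∧ T = min(a, b) on (0.15, 0.63) = 0.15
(S ∧ T) ∨ U = max(a, b) on (0.15, 0.53) = 0.53
(P ∨ T) ∧ ((S ∧ T) ∨ U) = min(a, b) on (0.63, 0.53) = 0.53
¬((P ∨ T) ∧ ((S ∧ T) ∨ U)) = 1 − 0.53 = 0.47

0.47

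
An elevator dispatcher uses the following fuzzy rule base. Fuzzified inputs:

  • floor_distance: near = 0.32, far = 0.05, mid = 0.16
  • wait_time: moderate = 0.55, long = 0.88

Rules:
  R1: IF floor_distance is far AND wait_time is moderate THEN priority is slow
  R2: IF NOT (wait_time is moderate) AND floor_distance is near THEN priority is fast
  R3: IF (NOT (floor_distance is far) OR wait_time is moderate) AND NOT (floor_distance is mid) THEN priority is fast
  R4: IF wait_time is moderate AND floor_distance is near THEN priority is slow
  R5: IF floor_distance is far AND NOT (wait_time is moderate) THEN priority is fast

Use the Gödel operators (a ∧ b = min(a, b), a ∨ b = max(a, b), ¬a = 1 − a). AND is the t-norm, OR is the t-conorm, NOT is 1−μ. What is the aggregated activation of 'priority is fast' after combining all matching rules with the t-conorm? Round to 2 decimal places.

0.84

R1: far=0.05, moderate=0.55; AND[min(a, b)] → w = 0.05
R2: ¬moderate=1−0.55=0.45, near=0.32; AND[min(a, b)] → w = 0.32
R3: (¬far=1−0.05=0.95 OR moderate=0.55) = 0.95; AND[min(a, b)] with ¬mid=1−0.16=0.84 → w = 0.84
R4: moderate=0.55, near=0.32; AND[min(a, b)] → w = 0.32
R5: far=0.05, ¬moderate=1−0.55=0.45; AND[min(a, b)] → w = 0.05
Rules with consequent 'fast': {R2, R3, R5} → strengths 0.32, 0.84, 0.05
Aggregate via t-conorm [max(a, b)]: 0.84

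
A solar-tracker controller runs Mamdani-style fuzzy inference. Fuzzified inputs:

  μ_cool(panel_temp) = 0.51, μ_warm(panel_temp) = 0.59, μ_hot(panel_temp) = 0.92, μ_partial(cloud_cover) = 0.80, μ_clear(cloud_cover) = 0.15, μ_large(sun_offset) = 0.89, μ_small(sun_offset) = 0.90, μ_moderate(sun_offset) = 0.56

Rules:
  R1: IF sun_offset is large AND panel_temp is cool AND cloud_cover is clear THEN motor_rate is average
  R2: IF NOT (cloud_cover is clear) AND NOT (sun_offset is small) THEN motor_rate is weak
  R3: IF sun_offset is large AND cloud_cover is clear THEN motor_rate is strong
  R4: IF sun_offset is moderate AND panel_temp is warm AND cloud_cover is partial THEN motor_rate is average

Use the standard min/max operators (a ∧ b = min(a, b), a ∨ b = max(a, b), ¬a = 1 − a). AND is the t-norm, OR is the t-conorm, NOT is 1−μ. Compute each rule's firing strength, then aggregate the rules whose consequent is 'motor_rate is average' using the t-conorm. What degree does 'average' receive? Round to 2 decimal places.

R1: large=0.89, cool=0.51, clear=0.15; AND[min(a, b)] → w = 0.15
R2: ¬clear=1−0.15=0.85, ¬small=1−0.90=0.10; AND[min(a, b)] → w = 0.10
R3: large=0.89, clear=0.15; AND[min(a, b)] → w = 0.15
R4: moderate=0.56, warm=0.59, partial=0.80; AND[min(a, b)] → w = 0.56
Rules with consequent 'average': {R1, R4} → strengths 0.15, 0.56
Aggregate via t-conorm [max(a, b)]: 0.56

0.56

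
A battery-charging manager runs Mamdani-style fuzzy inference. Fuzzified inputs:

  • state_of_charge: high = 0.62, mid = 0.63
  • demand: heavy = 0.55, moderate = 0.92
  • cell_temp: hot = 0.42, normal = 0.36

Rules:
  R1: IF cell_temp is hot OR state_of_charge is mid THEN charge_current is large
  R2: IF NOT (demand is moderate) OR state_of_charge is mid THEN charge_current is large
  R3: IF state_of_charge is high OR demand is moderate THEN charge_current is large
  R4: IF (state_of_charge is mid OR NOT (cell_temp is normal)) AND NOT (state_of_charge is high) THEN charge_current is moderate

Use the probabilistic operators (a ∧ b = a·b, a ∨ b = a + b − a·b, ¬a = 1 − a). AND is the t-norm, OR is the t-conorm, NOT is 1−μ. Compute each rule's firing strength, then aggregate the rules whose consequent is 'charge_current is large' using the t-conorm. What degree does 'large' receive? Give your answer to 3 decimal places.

0.998

R1: hot=0.42, mid=0.63; OR[a + b − a·b] → w = 0.7854
R2: ¬moderate=1−0.92=0.08, mid=0.63; OR[a + b − a·b] → w = 0.6596
R3: high=0.62, moderate=0.92; OR[a + b − a·b] → w = 0.9696
R4: (mid=0.63 OR ¬normal=1−0.36=0.64) = 0.8668; AND[a·b] with ¬high=1−0.62=0.38 → w = 0.3294
Rules with consequent 'large': {R1, R2, R3} → strengths 0.7854, 0.6596, 0.9696
Aggregate via t-conorm [a + b − a·b]: 0.9978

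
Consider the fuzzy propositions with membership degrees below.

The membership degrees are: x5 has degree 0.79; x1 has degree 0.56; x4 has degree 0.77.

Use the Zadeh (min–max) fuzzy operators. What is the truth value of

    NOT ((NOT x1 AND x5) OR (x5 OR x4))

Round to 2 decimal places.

NOT x1 = 1 − 0.56 = 0.44
NOT x1 AND x5 = min(a, b) on (0.44, 0.79) = 0.44
x5 OR x4 = max(a, b) on (0.79, 0.77) = 0.79
(NOT x1 AND x5) OR (x5 OR x4) = max(a, b) on (0.44, 0.79) = 0.79
NOT ((NOT x1 AND x5) OR (x5 OR x4)) = 1 − 0.79 = 0.21

0.21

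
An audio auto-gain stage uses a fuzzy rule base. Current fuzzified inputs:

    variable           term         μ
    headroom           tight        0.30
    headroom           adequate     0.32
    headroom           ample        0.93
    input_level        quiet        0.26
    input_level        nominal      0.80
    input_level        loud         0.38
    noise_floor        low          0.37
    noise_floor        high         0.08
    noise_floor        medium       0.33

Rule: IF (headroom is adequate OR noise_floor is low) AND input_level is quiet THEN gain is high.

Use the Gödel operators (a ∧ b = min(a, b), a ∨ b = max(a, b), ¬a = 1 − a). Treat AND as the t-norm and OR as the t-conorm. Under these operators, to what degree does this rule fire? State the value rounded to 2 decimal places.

0.26

firing strength: (adequate=0.32 OR low=0.37) = 0.37; AND[min(a, b)] with quiet=0.26 → w = 0.26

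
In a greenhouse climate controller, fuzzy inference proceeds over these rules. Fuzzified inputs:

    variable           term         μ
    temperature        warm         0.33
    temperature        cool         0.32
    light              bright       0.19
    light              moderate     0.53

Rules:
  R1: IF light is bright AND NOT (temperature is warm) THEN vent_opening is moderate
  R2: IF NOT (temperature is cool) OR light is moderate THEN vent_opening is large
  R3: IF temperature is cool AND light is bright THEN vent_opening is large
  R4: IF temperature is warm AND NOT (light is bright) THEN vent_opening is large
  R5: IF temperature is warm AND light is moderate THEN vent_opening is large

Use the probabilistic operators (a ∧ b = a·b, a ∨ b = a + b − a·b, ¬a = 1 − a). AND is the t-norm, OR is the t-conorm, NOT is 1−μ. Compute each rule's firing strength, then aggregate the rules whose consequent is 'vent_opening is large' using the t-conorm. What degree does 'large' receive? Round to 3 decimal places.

R1: bright=0.19, ¬warm=1−0.33=0.67; AND[a·b] → w = 0.1273
R2: ¬cool=1−0.32=0.68, moderate=0.53; OR[a + b − a·b] → w = 0.8496
R3: cool=0.32, bright=0.19; AND[a·b] → w = 0.0608
R4: warm=0.33, ¬bright=1−0.19=0.81; AND[a·b] → w = 0.2673
R5: warm=0.33, moderate=0.53; AND[a·b] → w = 0.1749
Rules with consequent 'large': {R2, R3, R4, R5} → strengths 0.8496, 0.0608, 0.2673, 0.1749
Aggregate via t-conorm [a + b − a·b]: 0.9146

0.915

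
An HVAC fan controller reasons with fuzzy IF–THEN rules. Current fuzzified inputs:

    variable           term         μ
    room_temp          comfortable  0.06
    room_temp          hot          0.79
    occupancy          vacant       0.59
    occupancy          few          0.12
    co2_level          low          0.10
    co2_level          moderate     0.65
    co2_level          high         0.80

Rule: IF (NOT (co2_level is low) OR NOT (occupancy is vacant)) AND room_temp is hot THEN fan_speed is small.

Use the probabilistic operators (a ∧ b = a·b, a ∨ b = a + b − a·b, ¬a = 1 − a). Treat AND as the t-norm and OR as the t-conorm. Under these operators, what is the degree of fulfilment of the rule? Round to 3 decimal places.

firing strength: (¬low=1−0.10=0.90 OR ¬vacant=1−0.59=0.41) = 0.9410; AND[a·b] with hot=0.79 → w = 0.7434

0.743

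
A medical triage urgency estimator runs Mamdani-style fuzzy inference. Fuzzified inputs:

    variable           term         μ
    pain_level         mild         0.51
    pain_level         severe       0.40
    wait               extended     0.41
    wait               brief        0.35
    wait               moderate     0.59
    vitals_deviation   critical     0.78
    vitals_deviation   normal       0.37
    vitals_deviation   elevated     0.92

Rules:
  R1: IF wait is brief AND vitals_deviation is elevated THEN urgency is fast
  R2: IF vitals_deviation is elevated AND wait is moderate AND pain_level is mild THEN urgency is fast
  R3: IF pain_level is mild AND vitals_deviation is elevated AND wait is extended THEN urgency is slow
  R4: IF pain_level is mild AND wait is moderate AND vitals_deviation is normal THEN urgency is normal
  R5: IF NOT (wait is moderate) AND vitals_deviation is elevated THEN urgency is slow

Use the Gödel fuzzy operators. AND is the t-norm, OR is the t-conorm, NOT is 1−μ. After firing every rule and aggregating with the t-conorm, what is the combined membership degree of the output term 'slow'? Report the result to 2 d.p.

0.41

R1: brief=0.35, elevated=0.92; AND[min(a, b)] → w = 0.35
R2: elevated=0.92, moderate=0.59, mild=0.51; AND[min(a, b)] → w = 0.51
R3: mild=0.51, elevated=0.92, extended=0.41; AND[min(a, b)] → w = 0.41
R4: mild=0.51, moderate=0.59, normal=0.37; AND[min(a, b)] → w = 0.37
R5: ¬moderate=1−0.59=0.41, elevated=0.92; AND[min(a, b)] → w = 0.41
Rules with consequent 'slow': {R3, R5} → strengths 0.41, 0.41
Aggregate via t-conorm [max(a, b)]: 0.41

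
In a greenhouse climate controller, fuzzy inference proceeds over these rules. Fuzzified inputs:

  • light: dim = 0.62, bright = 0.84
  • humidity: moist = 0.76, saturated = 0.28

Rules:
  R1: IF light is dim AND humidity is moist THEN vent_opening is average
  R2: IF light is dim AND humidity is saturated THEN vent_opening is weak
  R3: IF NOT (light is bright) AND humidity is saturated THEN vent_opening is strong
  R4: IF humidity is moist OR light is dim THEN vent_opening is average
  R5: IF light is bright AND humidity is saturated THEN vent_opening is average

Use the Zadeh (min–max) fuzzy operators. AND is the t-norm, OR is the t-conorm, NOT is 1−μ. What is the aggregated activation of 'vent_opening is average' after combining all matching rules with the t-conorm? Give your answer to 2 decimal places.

R1: dim=0.62, moist=0.76; AND[min(a, b)] → w = 0.62
R2: dim=0.62, saturated=0.28; AND[min(a, b)] → w = 0.28
R3: ¬bright=1−0.84=0.16, saturated=0.28; AND[min(a, b)] → w = 0.16
R4: moist=0.76, dim=0.62; OR[max(a, b)] → w = 0.76
R5: bright=0.84, saturated=0.28; AND[min(a, b)] → w = 0.28
Rules with consequent 'average': {R1, R4, R5} → strengths 0.62, 0.76, 0.28
Aggregate via t-conorm [max(a, b)]: 0.76

0.76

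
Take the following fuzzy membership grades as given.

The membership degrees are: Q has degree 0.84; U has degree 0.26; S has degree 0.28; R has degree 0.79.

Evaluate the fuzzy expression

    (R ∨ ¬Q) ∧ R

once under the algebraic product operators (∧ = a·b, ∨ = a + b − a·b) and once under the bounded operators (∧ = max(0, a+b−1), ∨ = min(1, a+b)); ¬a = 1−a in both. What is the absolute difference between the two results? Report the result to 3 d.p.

0.089

Under algebraic product:
  ¬Q = 1 − 0.8400 = 0.1600
  R ∨ ¬Q = a + b − a·b on (0.7900, 0.1600) = 0.8236
  (R ∨ ¬Q) ∧ R = a·b on (0.8236, 0.7900) = 0.6506
  → value = 0.6506
Under bounded:
  ¬Q = 1 − 0.84 = 0.16
  R ∨ ¬Q = min(1, a+b) on (0.79, 0.16) = 0.95
  (R ∨ ¬Q) ∧ R = max(0, a+b−1) on (0.95, 0.79) = 0.74
  → value = 0.7400
|0.6506 − 0.7400| = 0.089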